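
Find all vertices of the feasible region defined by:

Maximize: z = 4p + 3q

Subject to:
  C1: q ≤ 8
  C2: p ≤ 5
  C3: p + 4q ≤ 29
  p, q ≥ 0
Each vertex is the intersection of two constraint boundaries that also satisfies all remaining constraints:
  p = 0 and q = 0 → (0, 0)
  p = 5 and q = 0 → (5, 0)
  p = 5 and p + 4q = 29 → (5, 6)
  p + 4q = 29 and p = 0 → (0, 7.25)

Vertices: (0, 0), (5, 0), (5, 6), (0, 7.25)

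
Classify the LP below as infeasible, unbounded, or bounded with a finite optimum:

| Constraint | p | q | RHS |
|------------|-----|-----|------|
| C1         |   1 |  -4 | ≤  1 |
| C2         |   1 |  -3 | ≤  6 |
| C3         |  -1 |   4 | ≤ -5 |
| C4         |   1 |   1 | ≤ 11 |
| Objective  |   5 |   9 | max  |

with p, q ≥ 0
C1 requires p - 4q ≤ 1, while C3 (-p + 4q ≤ -5) is equivalent to p - 4q ≥ 5. Together they would need 5 ≤ p - 4q ≤ 1, which is impossible since 5 > 1. No point satisfies all constraints.

Infeasible: no point satisfies all constraints simultaneously.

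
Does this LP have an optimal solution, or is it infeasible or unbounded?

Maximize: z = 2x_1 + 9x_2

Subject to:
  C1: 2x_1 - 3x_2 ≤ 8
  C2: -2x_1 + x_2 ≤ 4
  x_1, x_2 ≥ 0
Feasible point: (0, 0) satisfies every constraint, so the LP is feasible.
Direction d = (1, 1): for each constraint row a, a·d ≤ 0 —
  (2)(1) + (-3)(1) = -1 ≤ 0
  (-2)(1) + (1)(1) = -1 ≤ 0
and d ≥ 0, so (0, 0) + t·d stays feasible for every t ≥ 0. Along this ray z = 2x_1 + 9x_2 changes by 11 per unit t, so z → +∞.

Unbounded: there is a feasible ray along which z → +∞.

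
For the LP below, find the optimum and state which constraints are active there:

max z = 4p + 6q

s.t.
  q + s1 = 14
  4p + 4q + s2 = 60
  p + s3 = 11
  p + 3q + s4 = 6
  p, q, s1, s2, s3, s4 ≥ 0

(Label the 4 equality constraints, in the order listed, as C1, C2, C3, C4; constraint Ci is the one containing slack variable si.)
Optimal: p = 6, q = 0
Slack at optimum:
  C1: slack = 14
  C2: slack = 36
  C3: slack = 5
  C4: slack = 0 (binding)
  p ≥ 0: p = 6
  q ≥ 0: q = 0 (binding)
Binding constraints: C4, q ≥ 0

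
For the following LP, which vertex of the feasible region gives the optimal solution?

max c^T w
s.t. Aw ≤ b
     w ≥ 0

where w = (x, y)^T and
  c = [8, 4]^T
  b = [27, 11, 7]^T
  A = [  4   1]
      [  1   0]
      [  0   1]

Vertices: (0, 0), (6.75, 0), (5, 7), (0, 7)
Evaluating z = 8x + 4y at each vertex:
  (0, 0): z = 0
  (6.75, 0): z = 54
  (5, 7): z = 68
  (0, 7): z = 28

The largest value is z = 68, attained at (5, 7).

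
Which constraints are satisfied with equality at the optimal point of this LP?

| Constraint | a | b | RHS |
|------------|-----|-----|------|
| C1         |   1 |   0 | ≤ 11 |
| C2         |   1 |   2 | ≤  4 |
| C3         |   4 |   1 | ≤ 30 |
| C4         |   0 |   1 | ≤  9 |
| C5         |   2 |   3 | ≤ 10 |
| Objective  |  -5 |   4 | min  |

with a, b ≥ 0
Optimal: a = 4, b = 0
Binding: C2, b ≥ 0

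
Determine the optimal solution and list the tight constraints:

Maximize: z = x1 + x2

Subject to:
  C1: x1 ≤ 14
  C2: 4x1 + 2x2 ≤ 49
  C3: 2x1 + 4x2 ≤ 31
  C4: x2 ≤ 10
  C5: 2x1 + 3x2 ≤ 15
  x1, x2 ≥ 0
Optimal: x1 = 7.5, x2 = 0
Slack at optimum:
  C1: slack = 6.5
  C2: slack = 19
  C3: slack = 16
  C4: slack = 10
  C5: slack = 0 (binding)
  x1 ≥ 0: x1 = 7.5
  x2 ≥ 0: x2 = 0 (binding)
Binding constraints: C5, x2 ≥ 0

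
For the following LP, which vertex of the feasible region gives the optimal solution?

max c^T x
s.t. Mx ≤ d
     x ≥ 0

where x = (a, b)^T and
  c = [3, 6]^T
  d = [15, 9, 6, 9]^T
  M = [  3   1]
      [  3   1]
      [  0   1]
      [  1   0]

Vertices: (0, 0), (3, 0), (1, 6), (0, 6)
(1, 6) with z = 39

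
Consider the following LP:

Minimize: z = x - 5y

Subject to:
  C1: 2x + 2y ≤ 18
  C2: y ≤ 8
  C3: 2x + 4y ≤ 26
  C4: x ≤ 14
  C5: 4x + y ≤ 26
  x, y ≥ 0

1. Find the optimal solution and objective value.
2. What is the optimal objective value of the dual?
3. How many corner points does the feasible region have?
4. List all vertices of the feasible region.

1. x = 0, y = 6.5, z = -32.5
2. -32.5 (by strong duality, equal to the primal optimum)
3. 5
4. (0, 0), (6.5, 0), (5.667, 3.333), (5, 4), (0, 6.5)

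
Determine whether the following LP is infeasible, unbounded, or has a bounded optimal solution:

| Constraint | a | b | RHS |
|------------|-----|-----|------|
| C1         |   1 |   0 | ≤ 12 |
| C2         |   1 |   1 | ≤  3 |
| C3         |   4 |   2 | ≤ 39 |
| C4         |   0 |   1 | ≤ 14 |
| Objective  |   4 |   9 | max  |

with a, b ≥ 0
The point (0, 3) satisfies every constraint, so the LP is feasible; the constraints give a ≤ 12 and b ≤ 14, which with a, b ≥ 0 keep the feasible region inside a bounded box. A feasible, bounded LP attains a finite optimum at a vertex.

Bounded optimum: z* = 27 at (0, 3).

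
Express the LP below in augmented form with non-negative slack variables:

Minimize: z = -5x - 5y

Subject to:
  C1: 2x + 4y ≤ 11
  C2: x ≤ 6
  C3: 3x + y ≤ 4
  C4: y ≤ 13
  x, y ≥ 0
min z = -5x - 5y

s.t.
  2x + 4y + s1 = 11
  x + s2 = 6
  3x + y + s3 = 4
  y + s4 = 13
  x, y, s1, s2, s3, s4 ≥ 0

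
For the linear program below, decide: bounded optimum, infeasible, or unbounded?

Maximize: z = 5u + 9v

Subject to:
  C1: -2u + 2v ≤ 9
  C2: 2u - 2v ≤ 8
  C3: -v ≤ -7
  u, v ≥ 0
Feasible point: (3, 7) satisfies every constraint, so the LP is feasible.
Direction d = (1, 1): for each constraint row a, a·d ≤ 0 —
  (-2)(1) + (2)(1) = 0 ≤ 0
  (2)(1) + (-2)(1) = 0 ≤ 0
  (0)(1) + (-1)(1) = -1 ≤ 0
and d ≥ 0, so (3, 7) + t·d stays feasible for every t ≥ 0. Along this ray z = 5u + 9v changes by 14 per unit t, so z → +∞.

Unbounded: there is a feasible ray along which z → +∞.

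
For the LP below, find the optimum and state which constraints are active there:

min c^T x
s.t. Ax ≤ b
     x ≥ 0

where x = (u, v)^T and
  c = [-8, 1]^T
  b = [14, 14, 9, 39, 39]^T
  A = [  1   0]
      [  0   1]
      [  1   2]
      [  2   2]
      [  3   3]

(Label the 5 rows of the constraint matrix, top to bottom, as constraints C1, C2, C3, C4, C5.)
Optimal: u = 9, v = 0
Binding: C3, v ≥ 0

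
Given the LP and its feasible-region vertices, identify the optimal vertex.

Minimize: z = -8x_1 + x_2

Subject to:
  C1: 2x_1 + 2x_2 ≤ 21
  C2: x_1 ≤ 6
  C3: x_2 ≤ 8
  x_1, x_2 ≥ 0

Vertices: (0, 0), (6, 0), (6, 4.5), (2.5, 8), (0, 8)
(6, 0) with z = -48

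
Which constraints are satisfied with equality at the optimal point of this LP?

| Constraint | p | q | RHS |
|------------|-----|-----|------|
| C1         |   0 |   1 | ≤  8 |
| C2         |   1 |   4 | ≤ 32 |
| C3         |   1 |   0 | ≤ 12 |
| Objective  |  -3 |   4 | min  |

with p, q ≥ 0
Optimal: p = 12, q = 0
Binding: C3, q ≥ 0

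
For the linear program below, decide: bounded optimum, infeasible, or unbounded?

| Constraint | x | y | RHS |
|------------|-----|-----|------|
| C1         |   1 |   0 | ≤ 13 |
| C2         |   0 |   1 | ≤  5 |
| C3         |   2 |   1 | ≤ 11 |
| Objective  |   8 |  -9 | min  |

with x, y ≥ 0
The point (0, 5) satisfies every constraint, so the LP is feasible; the constraints give x ≤ 13 and y ≤ 5, which with x, y ≥ 0 keep the feasible region inside a bounded box. A feasible, bounded LP attains a finite optimum at a vertex.

Evaluating z = 8x - 9y at each vertex:
  (0, 0): z = 0
  (5.5, 0): z = 44
  (3, 5): z = -21
  (0, 5): z = -45

Bounded optimum: z* = -45 at (0, 5).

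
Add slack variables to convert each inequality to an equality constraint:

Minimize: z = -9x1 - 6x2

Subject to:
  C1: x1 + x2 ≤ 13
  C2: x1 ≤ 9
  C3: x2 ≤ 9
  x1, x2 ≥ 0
min z = -9x1 - 6x2

s.t.
  x1 + x2 + s1 = 13
  x1 + s2 = 9
  x2 + s3 = 9
  x1, x2, s1, s2, s3 ≥ 0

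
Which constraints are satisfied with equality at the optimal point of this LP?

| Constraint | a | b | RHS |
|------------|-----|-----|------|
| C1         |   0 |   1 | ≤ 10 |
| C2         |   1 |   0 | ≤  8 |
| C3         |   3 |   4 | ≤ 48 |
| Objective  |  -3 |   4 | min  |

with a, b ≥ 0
Optimal: a = 8, b = 0
Binding: C2, b ≥ 0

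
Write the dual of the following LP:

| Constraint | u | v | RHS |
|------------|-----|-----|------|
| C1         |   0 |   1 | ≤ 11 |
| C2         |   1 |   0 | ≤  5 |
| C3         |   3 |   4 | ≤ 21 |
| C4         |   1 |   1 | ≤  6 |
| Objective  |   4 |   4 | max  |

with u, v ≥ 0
Minimize: z = 11y1 + 5y2 + 21y3 + 6y4

Subject to:
  C1: -y2 - 3y3 - y4 ≤ -4
  C2: -y1 - 4y3 - y4 ≤ -4
  y1, y2, y3, y4 ≥ 0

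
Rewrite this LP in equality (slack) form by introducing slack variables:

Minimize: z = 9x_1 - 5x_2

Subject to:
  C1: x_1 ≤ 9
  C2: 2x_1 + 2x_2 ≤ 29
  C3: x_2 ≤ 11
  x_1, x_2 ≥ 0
min z = 9x_1 - 5x_2

s.t.
  x_1 + s1 = 9
  2x_1 + 2x_2 + s2 = 29
  x_2 + s3 = 11
  x_1, x_2, s1, s2, s3 ≥ 0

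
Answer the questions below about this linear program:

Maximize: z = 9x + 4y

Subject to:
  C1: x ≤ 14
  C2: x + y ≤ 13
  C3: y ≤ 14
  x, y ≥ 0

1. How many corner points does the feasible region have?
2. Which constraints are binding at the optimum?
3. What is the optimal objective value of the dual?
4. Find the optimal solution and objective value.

1. 3
2. C2, y ≥ 0
3. 117 (by strong duality, equal to the primal optimum)
4. x = 13, y = 0, z = 117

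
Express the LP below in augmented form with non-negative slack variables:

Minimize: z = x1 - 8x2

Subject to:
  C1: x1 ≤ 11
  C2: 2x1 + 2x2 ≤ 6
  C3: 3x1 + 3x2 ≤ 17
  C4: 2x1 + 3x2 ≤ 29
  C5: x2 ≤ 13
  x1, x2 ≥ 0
min z = x1 - 8x2

s.t.
  x1 + s1 = 11
  2x1 + 2x2 + s2 = 6
  3x1 + 3x2 + s3 = 17
  2x1 + 3x2 + s4 = 29
  x2 + s5 = 13
  x1, x2, s1, s2, s3, s4, s5 ≥ 0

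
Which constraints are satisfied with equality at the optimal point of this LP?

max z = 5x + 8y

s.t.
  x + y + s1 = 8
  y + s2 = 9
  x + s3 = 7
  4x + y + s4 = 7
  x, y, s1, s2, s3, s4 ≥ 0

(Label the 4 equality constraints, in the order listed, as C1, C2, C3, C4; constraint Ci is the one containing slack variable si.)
Optimal: x = 0, y = 7
Binding: C4, x ≥ 0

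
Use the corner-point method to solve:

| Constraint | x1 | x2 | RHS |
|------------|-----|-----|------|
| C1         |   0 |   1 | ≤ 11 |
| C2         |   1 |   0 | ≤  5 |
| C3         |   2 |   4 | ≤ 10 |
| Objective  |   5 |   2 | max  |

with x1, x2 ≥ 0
x1 = 5, x2 = 0, z = 25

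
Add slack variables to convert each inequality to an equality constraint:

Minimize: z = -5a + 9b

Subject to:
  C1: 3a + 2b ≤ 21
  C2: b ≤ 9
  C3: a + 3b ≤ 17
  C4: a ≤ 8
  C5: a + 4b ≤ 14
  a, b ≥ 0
min z = -5a + 9b

s.t.
  3a + 2b + s1 = 21
  b + s2 = 9
  a + 3b + s3 = 17
  a + s4 = 8
  a + 4b + s5 = 14
  a, b, s1, s2, s3, s4, s5 ≥ 0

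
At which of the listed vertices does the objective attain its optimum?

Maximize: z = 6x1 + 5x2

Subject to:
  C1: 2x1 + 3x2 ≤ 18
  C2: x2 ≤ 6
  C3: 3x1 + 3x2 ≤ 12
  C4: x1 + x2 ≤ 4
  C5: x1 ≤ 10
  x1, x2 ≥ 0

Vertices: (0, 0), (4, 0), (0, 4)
(4, 0) with z = 24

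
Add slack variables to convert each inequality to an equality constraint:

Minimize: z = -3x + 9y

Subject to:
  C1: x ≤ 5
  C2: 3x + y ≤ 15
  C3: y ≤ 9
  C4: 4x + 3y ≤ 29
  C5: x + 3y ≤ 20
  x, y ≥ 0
min z = -3x + 9y

s.t.
  x + s1 = 5
  3x + y + s2 = 15
  y + s3 = 9
  4x + 3y + s4 = 29
  x + 3y + s5 = 20
  x, y, s1, s2, s3, s4, s5 ≥ 0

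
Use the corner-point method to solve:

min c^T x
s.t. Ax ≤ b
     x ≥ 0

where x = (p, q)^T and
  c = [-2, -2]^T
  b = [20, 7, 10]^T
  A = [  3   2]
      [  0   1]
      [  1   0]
Each vertex is the intersection of two constraint boundaries that also satisfies all remaining constraints:
  p = 0 and q = 0 → (0, 0)
  3p + 2q = 20 and q = 0 → (6.667, 0)
  3p + 2q = 20 and q = 7 → (2, 7)
  q = 7 and p = 0 → (0, 7)

Evaluating z = -2p - 2q at each vertex:
  (0, 0): z = 0
  (6.667, 0): z = -13.33
  (2, 7): z = -18
  (0, 7): z = -14

The minimum is at (2, 7) with z = -18.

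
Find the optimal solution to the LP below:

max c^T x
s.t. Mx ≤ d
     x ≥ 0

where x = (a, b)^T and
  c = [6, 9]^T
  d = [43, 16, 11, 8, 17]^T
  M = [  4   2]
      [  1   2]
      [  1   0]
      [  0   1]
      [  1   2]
a = 9, b = 3.5, z = 85.5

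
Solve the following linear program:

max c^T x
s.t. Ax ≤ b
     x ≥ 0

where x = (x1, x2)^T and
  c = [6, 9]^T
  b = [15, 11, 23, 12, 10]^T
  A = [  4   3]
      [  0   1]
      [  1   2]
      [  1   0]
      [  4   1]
x1 = 0, x2 = 5, z = 45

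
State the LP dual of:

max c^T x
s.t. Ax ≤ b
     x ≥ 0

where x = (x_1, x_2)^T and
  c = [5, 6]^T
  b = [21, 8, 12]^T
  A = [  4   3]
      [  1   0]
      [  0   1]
Minimize: z = 21y1 + 8y2 + 12y3

Subject to:
  C1: -4y1 - y2 ≤ -5
  C2: -3y1 - y3 ≤ -6
  y1, y2, y3 ≥ 0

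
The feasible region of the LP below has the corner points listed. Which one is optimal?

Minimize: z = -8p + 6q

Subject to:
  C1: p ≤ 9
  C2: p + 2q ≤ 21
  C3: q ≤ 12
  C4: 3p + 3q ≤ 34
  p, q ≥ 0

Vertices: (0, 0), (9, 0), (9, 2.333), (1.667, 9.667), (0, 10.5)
(9, 0) with z = -72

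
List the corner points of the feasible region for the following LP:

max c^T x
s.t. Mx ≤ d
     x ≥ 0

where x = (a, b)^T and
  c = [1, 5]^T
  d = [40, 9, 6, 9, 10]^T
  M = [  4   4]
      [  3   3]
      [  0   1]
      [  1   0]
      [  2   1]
Each vertex is the intersection of two constraint boundaries that also satisfies all remaining constraints:
  a = 0 and b = 0 → (0, 0)
  3a + 3b = 9 and b = 0 → (3, 0)
  3a + 3b = 9 and a = 0 → (0, 3)

Vertices: (0, 0), (3, 0), (0, 3)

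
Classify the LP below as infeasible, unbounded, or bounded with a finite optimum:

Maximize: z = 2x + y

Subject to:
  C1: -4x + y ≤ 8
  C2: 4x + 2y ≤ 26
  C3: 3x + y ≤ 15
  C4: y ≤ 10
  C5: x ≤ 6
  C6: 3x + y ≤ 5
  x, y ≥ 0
The point (0, 5) satisfies every constraint, so the LP is feasible; the constraints give x ≤ 6 and y ≤ 10, which with x, y ≥ 0 keep the feasible region inside a bounded box. A feasible, bounded LP attains a finite optimum at a vertex.

The LP has an optimal solution: (0, 5) with z = 5.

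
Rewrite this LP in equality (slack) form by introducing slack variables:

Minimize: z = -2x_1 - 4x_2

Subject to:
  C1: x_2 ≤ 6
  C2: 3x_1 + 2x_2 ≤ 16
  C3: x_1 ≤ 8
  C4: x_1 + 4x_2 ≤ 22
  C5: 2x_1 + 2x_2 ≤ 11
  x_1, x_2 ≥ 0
min z = -2x_1 - 4x_2

s.t.
  x_2 + s1 = 6
  3x_1 + 2x_2 + s2 = 16
  x_1 + s3 = 8
  x_1 + 4x_2 + s4 = 22
  2x_1 + 2x_2 + s5 = 11
  x_1, x_2, s1, s2, s3, s4, s5 ≥ 0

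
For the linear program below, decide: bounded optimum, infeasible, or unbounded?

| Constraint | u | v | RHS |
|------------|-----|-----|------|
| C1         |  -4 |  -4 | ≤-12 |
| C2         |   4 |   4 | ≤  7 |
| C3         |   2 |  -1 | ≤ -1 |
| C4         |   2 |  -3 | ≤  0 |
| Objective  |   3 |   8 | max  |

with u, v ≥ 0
C2 requires 4u + 4v ≤ 7, while C1 (-4u - 4v ≤ -12) is equivalent to 4u + 4v ≥ 12. Together they would need 12 ≤ 4u + 4v ≤ 7, which is impossible since 12 > 7. No point satisfies all constraints.

The feasible region is empty; the LP is infeasible.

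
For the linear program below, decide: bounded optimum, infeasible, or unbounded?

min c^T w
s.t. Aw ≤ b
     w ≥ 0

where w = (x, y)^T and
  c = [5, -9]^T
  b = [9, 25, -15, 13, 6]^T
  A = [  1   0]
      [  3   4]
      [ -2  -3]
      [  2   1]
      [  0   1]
The point (0, 6) satisfies every constraint, so the LP is feasible; the constraints give x ≤ 9 and y ≤ 6, which with x, y ≥ 0 keep the feasible region inside a bounded box. A feasible, bounded LP attains a finite optimum at a vertex.

Evaluating z = 5x - 9y at each vertex:
  (6, 1): z = 21
  (5.4, 2.2): z = 7.2
  (0.3333, 6): z = -52.33
  (0, 6): z = -54
  (0, 5): z = -45

Bounded optimum: z* = -54 at (0, 6).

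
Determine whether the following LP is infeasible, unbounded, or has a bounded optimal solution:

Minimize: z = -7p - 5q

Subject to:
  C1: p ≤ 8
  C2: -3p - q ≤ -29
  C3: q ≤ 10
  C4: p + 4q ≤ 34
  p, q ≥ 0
The point (8, 6.5) satisfies every constraint, so the LP is feasible; the constraints give p ≤ 8 and q ≤ 10, which with p, q ≥ 0 keep the feasible region inside a bounded box. A feasible, bounded LP attains a finite optimum at a vertex.

Evaluating z = -7p - 5q at each vertex:
  (8, 5): z = -81
  (8, 6.5): z = -88.5
  (7.455, 6.636): z = -85.36

The LP has an optimal solution: (8, 6.5) with z = -88.5.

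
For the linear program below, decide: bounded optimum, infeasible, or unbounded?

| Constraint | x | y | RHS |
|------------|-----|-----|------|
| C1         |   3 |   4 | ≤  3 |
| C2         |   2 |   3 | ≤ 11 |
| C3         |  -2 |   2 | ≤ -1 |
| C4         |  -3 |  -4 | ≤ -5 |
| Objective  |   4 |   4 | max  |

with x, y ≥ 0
C1 requires 3x + 4y ≤ 3, while C4 (-3x - 4y ≤ -5) is equivalent to 3x + 4y ≥ 5. Together they would need 5 ≤ 3x + 4y ≤ 3, which is impossible since 5 > 3. No point satisfies all constraints.

Infeasible — the constraint set is empty.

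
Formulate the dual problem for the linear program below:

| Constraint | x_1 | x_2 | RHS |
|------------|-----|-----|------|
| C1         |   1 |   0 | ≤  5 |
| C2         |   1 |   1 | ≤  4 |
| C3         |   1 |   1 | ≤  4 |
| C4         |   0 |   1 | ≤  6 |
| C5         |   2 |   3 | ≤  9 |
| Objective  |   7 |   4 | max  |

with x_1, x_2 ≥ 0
Minimize: z = 5y1 + 4y2 + 4y3 + 6y4 + 9y5

Subject to:
  C1: -y1 - y2 - y3 - 2y5 ≤ -7
  C2: -y2 - y3 - y4 - 3y5 ≤ -4
  y1, y2, y3, y4, y5 ≥ 0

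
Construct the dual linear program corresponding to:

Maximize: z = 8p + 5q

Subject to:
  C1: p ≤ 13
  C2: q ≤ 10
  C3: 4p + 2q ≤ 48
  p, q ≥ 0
Minimize: z = 13y1 + 10y2 + 48y3

Subject to:
  C1: -y1 - 4y3 ≤ -8
  C2: -y2 - 2y3 ≤ -5
  y1, y2, y3 ≥ 0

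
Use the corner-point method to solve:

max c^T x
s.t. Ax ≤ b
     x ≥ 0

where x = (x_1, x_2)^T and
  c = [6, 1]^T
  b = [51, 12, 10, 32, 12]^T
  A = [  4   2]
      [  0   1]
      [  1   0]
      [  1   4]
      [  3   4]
x_1 = 4, x_2 = 0, z = 24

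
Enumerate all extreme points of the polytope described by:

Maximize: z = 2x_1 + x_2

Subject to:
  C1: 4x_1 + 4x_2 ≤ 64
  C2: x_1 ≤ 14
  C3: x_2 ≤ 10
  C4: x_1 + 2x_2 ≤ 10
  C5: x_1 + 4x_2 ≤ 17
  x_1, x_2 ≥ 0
Each vertex is the intersection of two constraint boundaries that also satisfies all remaining constraints:
  x_1 = 0 and x_2 = 0 → (0, 0)
  x_1 + 2x_2 = 10 and x_2 = 0 → (10, 0)
  x_1 + 2x_2 = 10 and x_1 + 4x_2 = 17 → (3, 3.5)
  x_1 + 4x_2 = 17 and x_1 = 0 → (0, 4.25)

Vertices: (0, 0), (10, 0), (3, 3.5), (0, 4.25)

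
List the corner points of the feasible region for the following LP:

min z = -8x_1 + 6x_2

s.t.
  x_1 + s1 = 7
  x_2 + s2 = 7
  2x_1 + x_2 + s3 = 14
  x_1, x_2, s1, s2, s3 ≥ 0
Each vertex is the intersection of two constraint boundaries that also satisfies all remaining constraints:
  x_1 = 0 and x_2 = 0 → (0, 0)
  x_1 = 7 and 2x_1 + x_2 = 14 → (7, 0)
  x_2 = 7 and 2x_1 + x_2 = 14 → (3.5, 7)
  x_2 = 7 and x_1 = 0 → (0, 7)

Vertices: (0, 0), (7, 0), (3.5, 7), (0, 7)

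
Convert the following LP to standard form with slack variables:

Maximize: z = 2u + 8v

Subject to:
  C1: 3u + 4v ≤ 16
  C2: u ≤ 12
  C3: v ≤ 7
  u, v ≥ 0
max z = 2u + 8v

s.t.
  3u + 4v + s1 = 16
  u + s2 = 12
  v + s3 = 7
  u, v, s1, s2, s3 ≥ 0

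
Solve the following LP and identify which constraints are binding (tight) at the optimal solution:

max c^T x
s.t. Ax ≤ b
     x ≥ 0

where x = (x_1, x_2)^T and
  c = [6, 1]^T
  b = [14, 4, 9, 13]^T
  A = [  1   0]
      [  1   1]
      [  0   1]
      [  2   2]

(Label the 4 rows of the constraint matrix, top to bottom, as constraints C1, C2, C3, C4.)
Optimal: x_1 = 4, x_2 = 0
Slack at optimum:
  C1: slack = 10
  C2: slack = 0 (binding)
  C3: slack = 9
  C4: slack = 5
  x_1 ≥ 0: x_1 = 4
  x_2 ≥ 0: x_2 = 0 (binding)
Binding constraints: C2, x_2 ≥ 0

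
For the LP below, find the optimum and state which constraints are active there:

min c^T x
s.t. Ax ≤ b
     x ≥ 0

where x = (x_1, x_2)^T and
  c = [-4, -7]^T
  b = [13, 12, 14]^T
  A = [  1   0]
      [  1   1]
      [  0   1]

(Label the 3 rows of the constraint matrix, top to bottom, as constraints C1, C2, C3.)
Optimal: x_1 = 0, x_2 = 12
Binding: C2, x_1 ≥ 0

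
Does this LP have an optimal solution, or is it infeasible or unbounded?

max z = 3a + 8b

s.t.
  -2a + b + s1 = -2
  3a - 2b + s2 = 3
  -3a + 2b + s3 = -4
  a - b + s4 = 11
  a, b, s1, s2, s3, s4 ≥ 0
The row 3a - 2b + s2 = 3 with s2 ≥ 0 requires 3a - 2b ≤ 3, while the row -3a + 2b + s3 = -4 with s3 ≥ 0 is equivalent to 3a - 2b ≥ 4. Together they would need 4 ≤ 3a - 2b ≤ 3, which is impossible since 4 > 3. No point satisfies all constraints.

Infeasible: no point satisfies all constraints simultaneously.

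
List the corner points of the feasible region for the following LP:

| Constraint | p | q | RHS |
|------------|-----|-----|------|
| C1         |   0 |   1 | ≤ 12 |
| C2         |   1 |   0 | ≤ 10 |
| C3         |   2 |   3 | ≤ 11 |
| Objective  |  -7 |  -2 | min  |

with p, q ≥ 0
Each vertex is the intersection of two constraint boundaries that also satisfies all remaining constraints:
  p = 0 and q = 0 → (0, 0)
  2p + 3q = 11 and q = 0 → (5.5, 0)
  2p + 3q = 11 and p = 0 → (0, 3.667)

Vertices: (0, 0), (5.5, 0), (0, 3.667)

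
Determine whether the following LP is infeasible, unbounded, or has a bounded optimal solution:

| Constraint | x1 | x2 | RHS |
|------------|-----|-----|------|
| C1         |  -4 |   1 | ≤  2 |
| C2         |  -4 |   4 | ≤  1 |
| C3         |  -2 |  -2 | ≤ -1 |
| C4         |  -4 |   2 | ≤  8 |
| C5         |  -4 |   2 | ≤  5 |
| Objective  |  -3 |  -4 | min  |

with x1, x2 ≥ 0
Feasible point: (1, 0) satisfies every constraint, so the LP is feasible.
Direction d = (1, 0): for each constraint row a, a·d ≤ 0 —
  (-4)(1) + (1)(0) = -4 ≤ 0
  (-4)(1) + (4)(0) = -4 ≤ 0
  (-2)(1) + (-2)(0) = -2 ≤ 0
  (-4)(1) + (2)(0) = -4 ≤ 0
  (-4)(1) + (2)(0) = -4 ≤ 0
and d ≥ 0, so (1, 0) + t·d stays feasible for every t ≥ 0. Along this ray z = -3x1 - 4x2 changes by -3 per unit t, so z → −∞.

Unbounded — the objective can decrease without bound over the feasible region.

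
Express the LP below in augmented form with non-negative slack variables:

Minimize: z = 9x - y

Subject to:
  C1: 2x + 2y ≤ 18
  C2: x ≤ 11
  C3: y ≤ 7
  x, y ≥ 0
min z = 9x - y

s.t.
  2x + 2y + s1 = 18
  x + s2 = 11
  y + s3 = 7
  x, y, s1, s2, s3 ≥ 0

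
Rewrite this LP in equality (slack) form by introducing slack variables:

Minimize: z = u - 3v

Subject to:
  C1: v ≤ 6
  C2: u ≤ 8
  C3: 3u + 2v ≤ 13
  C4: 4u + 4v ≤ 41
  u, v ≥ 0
min z = u - 3v

s.t.
  v + s1 = 6
  u + s2 = 8
  3u + 2v + s3 = 13
  4u + 4v + s4 = 41
  u, v, s1, s2, s3, s4 ≥ 0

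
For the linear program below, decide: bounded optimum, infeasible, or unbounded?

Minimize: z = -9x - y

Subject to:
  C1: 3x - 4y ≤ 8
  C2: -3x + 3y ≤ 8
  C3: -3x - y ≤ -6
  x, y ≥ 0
Feasible point: (2, 0) satisfies every constraint, so the LP is feasible.
Direction d = (1, 1): for each constraint row a, a·d ≤ 0 —
  (3)(1) + (-4)(1) = -1 ≤ 0
  (-3)(1) + (3)(1) = 0 ≤ 0
  (-3)(1) + (-1)(1) = -4 ≤ 0
and d ≥ 0, so (2, 0) + t·d stays feasible for every t ≥ 0. Along this ray z = -9x - y changes by -10 per unit t, so z → −∞.

Unbounded: there is a feasible ray along which z → −∞.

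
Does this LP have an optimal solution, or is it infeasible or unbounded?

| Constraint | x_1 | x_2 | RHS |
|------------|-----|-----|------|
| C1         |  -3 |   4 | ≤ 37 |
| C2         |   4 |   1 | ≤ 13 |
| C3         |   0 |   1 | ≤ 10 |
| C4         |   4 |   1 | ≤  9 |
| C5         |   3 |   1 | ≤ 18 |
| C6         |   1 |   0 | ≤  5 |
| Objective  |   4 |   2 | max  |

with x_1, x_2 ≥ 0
The point (0, 9) satisfies every constraint, so the LP is feasible; the constraints give x_1 ≤ 5 and x_2 ≤ 10, which with x_1, x_2 ≥ 0 keep the feasible region inside a bounded box. A feasible, bounded LP attains a finite optimum at a vertex.

Bounded optimum: z* = 18 at (0, 9).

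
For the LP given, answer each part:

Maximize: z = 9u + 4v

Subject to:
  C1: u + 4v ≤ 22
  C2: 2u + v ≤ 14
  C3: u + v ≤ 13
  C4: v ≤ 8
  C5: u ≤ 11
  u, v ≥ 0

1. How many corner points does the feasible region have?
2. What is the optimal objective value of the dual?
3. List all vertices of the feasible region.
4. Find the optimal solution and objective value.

1. 4
2. 63 (by strong duality, equal to the primal optimum)
3. (0, 0), (7, 0), (4.857, 4.286), (0, 5.5)
4. u = 7, v = 0, z = 63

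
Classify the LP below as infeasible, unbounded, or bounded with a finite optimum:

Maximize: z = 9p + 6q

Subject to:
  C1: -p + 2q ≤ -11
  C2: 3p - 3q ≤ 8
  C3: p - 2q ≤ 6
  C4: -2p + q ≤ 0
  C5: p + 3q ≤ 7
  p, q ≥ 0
C3 requires p - 2q ≤ 6, while C1 (-p + 2q ≤ -11) is equivalent to p - 2q ≥ 11. Together they would need 11 ≤ p - 2q ≤ 6, which is impossible since 11 > 6. No point satisfies all constraints.

The feasible region is empty; the LP is infeasible.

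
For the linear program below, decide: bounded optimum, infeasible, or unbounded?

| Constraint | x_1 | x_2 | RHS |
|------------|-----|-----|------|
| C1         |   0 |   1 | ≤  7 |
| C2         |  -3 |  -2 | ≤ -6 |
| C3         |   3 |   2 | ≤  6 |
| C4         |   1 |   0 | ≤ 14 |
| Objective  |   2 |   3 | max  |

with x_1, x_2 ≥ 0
The point (0, 3) satisfies every constraint, so the LP is feasible; the constraints give x_1 ≤ 14 and x_2 ≤ 7, which with x_1, x_2 ≥ 0 keep the feasible region inside a bounded box. A feasible, bounded LP attains a finite optimum at a vertex.

Evaluating z = 2x_1 + 3x_2 at each vertex:
  (2, 0): z = 4
  (0, 3): z = 9

Bounded optimum: z* = 9 at (0, 3).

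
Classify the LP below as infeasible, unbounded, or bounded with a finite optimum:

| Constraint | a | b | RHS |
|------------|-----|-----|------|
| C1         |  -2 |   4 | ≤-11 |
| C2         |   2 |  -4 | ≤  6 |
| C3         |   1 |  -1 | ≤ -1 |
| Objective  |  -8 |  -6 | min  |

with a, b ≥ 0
C2 requires 2a - 4b ≤ 6, while C1 (-2a + 4b ≤ -11) is equivalent to 2a - 4b ≥ 11. Together they would need 11 ≤ 2a - 4b ≤ 6, which is impossible since 11 > 6. No point satisfies all constraints.

The feasible region is empty; the LP is infeasible.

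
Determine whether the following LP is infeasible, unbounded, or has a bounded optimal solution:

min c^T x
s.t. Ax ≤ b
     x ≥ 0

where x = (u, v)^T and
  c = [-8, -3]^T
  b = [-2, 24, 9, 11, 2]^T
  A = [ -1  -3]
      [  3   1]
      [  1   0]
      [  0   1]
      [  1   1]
The point (2, 0) satisfies every constraint, so the LP is feasible; the constraints give u ≤ 9 and v ≤ 11, which with u, v ≥ 0 keep the feasible region inside a bounded box. A feasible, bounded LP attains a finite optimum at a vertex.

Evaluating z = -8u - 3v at each vertex:
  (0, 0.6667): z = -2
  (2, 0): z = -16
  (0, 2): z = -6

Feasible with finite optimum z* = -16 at (2, 0).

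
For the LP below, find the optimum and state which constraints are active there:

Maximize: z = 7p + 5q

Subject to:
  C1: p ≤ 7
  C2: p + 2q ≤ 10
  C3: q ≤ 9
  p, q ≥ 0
Optimal: p = 7, q = 1.5
Binding: C1, C2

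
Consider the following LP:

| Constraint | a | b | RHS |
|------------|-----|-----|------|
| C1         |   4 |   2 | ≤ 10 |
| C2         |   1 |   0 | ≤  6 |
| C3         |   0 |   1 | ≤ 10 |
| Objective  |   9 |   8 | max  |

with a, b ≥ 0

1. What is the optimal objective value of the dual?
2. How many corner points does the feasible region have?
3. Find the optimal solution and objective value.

1. 40 (by strong duality, equal to the primal optimum)
2. 3
3. a = 0, b = 5, z = 40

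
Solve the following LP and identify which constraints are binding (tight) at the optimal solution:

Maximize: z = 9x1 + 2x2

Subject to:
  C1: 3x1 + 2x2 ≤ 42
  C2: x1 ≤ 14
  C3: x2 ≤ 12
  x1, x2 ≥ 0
Optimal: x1 = 14, x2 = 0
Slack at optimum:
  C1: slack = 0 (binding)
  C2: slack = 0 (binding)
  C3: slack = 12
  x1 ≥ 0: x1 = 14
  x2 ≥ 0: x2 = 0 (binding)
Binding constraints: C1, C2, x2 ≥ 0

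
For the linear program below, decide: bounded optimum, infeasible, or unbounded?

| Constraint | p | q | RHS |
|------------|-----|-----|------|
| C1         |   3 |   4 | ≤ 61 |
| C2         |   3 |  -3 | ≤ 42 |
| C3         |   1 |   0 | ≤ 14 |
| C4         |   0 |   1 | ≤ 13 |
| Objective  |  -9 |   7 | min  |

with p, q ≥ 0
The point (14, 0) satisfies every constraint, so the LP is feasible; the constraints give p ≤ 14 and q ≤ 13, which with p, q ≥ 0 keep the feasible region inside a bounded box. A feasible, bounded LP attains a finite optimum at a vertex.

Evaluating z = -9p + 7q at each vertex:
  (0, 0): z = 0
  (14, 0): z = -126
  (14, 4.75): z = -92.75
  (3, 13): z = 64
  (0, 13): z = 91

Bounded optimum: z* = -126 at (14, 0).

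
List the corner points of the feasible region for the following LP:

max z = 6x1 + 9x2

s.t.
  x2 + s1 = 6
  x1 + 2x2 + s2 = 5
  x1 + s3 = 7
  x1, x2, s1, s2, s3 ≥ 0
Each vertex is the intersection of two constraint boundaries that also satisfies all remaining constraints:
  x1 = 0 and x2 = 0 → (0, 0)
  x1 + 2x2 = 5 and x2 = 0 → (5, 0)
  x1 + 2x2 = 5 and x1 = 0 → (0, 2.5)

Vertices: (0, 0), (5, 0), (0, 2.5)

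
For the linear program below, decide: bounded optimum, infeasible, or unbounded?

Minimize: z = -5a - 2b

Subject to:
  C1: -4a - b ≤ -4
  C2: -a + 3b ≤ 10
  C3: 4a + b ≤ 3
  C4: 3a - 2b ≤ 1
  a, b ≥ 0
C3 requires 4a + b ≤ 3, while C1 (-4a - b ≤ -4) is equivalent to 4a + b ≥ 4. Together they would need 4 ≤ 4a + b ≤ 3, which is impossible since 4 > 3. No point satisfies all constraints.

The feasible region is empty; the LP is infeasible.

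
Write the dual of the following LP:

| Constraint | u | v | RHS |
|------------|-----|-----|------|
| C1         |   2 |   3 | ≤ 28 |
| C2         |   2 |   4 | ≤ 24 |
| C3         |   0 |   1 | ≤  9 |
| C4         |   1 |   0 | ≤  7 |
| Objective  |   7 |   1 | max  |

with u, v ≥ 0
Minimize: z = 28y1 + 24y2 + 9y3 + 7y4

Subject to:
  C1: -2y1 - 2y2 - y4 ≤ -7
  C2: -3y1 - 4y2 - y3 ≤ -1
  y1, y2, y3, y4 ≥ 0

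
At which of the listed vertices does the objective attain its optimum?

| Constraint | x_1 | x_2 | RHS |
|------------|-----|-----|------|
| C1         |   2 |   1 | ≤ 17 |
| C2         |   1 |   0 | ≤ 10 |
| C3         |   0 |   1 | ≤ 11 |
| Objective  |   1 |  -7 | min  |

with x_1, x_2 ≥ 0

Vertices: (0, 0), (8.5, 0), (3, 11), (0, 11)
Evaluating z = x_1 - 7x_2 at each vertex:
  (0, 0): z = 0
  (8.5, 0): z = 8.5
  (3, 11): z = -74
  (0, 11): z = -77

The smallest value is z = -77, attained at (0, 11).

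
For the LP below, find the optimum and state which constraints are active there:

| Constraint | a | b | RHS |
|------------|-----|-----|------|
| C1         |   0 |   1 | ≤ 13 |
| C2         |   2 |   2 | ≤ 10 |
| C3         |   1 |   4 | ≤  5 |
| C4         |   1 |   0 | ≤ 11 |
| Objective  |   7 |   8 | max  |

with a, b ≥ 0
Optimal: a = 5, b = 0
Binding: C2, C3, b ≥ 0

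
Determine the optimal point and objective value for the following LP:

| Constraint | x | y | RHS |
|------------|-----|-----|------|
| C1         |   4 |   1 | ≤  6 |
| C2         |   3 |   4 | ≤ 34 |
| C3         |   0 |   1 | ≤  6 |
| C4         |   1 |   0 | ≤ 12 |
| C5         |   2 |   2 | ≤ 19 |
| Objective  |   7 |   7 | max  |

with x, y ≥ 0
Each vertex is the intersection of two constraint boundaries that also satisfies all remaining constraints:
  x = 0 and y = 0 → (0, 0)
  4x + y = 6 and y = 0 → (1.5, 0)
  4x + y = 6 and y = 6 → (0, 6)

Evaluating z = 7x + 7y at each vertex:
  (0, 0): z = 0
  (1.5, 0): z = 10.5
  (0, 6): z = 42

The maximum is at (0, 6) with z = 42.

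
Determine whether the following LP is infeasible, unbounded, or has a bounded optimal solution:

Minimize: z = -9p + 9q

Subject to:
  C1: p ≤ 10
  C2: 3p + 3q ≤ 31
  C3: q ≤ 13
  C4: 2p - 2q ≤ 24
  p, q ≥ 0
The point (10, 0) satisfies every constraint, so the LP is feasible; the constraints give p ≤ 10 and q ≤ 13, which with p, q ≥ 0 keep the feasible region inside a bounded box. A feasible, bounded LP attains a finite optimum at a vertex.

Evaluating z = -9p + 9q at each vertex:
  (0, 0): z = 0
  (10, 0): z = -90
  (10, 0.3333): z = -87
  (0, 10.33): z = 93

The LP has an optimal solution: (10, 0) with z = -90.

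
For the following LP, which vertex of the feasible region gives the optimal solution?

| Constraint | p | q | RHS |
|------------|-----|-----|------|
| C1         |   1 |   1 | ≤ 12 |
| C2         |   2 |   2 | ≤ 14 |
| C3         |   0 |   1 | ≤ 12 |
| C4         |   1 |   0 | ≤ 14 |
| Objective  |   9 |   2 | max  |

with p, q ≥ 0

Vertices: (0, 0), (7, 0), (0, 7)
Evaluating z = 9p + 2q at each vertex:
  (0, 0): z = 0
  (7, 0): z = 63
  (0, 7): z = 14

The largest value is z = 63, attained at (7, 0).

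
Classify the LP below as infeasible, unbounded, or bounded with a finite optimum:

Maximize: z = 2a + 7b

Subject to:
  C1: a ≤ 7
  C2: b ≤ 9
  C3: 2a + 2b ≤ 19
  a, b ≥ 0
The point (0.5, 9) satisfies every constraint, so the LP is feasible; the constraints give a ≤ 7 and b ≤ 9, which with a, b ≥ 0 keep the feasible region inside a bounded box. A feasible, bounded LP attains a finite optimum at a vertex.

Evaluating z = 2a + 7b at each vertex:
  (0, 0): z = 0
  (7, 0): z = 14
  (7, 2.5): z = 31.5
  (0.5, 9): z = 64
  (0, 9): z = 63

The LP has an optimal solution: (0.5, 9) with z = 64.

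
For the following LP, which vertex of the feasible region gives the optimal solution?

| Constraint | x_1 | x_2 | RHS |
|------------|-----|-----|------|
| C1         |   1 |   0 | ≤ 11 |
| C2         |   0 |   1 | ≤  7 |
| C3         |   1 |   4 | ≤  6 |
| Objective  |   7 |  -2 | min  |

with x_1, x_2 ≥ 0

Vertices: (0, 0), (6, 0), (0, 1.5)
(0, 1.5) with z = -3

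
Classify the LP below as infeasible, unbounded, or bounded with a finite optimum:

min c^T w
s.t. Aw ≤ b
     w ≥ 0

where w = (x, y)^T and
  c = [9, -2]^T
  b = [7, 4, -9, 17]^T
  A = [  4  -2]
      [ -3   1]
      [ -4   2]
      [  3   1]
One constraint requires 4x - 2y ≤ 7, while the constraint -4x + 2y ≤ -9 is equivalent to 4x - 2y ≥ 9. Together they would need 9 ≤ 4x - 2y ≤ 7, which is impossible since 9 > 7. No point satisfies all constraints.

The feasible region is empty; the LP is infeasible.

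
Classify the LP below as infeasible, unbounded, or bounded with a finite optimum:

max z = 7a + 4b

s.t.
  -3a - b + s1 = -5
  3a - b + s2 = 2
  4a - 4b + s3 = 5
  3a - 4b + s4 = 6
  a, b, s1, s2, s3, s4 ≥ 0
Feasible point: (1, 2) satisfies every constraint, so the LP is feasible.
Direction d = (0, 1): for each constraint row a, a·d ≤ 0 —
  (-3)(0) + (-1)(1) = -1 ≤ 0
  (3)(0) + (-1)(1) = -1 ≤ 0
  (4)(0) + (-4)(1) = -4 ≤ 0
  (3)(0) + (-4)(1) = -4 ≤ 0
and d ≥ 0, so (1, 2) + t·d stays feasible for every t ≥ 0. Along this ray z = 7a + 4b changes by 4 per unit t, so z → +∞.

The LP is unbounded; z can be made arbitrarily large.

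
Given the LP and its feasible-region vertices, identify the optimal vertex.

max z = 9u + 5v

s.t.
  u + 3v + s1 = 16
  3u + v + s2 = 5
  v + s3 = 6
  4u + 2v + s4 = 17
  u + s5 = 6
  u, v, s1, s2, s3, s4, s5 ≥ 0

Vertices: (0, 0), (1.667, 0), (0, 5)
Evaluating z = 9u + 5v at each vertex:
  (0, 0): z = 0
  (1.667, 0): z = 15
  (0, 5): z = 25

The largest value is z = 25, attained at (0, 5).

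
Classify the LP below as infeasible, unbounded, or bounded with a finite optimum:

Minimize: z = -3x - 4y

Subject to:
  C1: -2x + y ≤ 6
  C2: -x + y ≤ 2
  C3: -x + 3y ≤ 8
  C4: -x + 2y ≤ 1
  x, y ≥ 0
Feasible point: (0, 0) satisfies every constraint, so the LP is feasible.
Direction d = (1, 0): for each constraint row a, a·d ≤ 0 —
  (-2)(1) + (1)(0) = -2 ≤ 0
  (-1)(1) + (1)(0) = -1 ≤ 0
  (-1)(1) + (3)(0) = -1 ≤ 0
  (-1)(1) + (2)(0) = -1 ≤ 0
and d ≥ 0, so (0, 0) + t·d stays feasible for every t ≥ 0. Along this ray z = -3x - 4y changes by -3 per unit t, so z → −∞.

Unbounded — the objective can decrease without bound over the feasible region.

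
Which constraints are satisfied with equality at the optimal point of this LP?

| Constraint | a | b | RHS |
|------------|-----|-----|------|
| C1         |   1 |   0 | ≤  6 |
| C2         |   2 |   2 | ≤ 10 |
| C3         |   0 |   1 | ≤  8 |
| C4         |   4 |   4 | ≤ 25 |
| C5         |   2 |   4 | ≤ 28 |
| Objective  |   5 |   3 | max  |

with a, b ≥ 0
Optimal: a = 5, b = 0
Binding: C2, b ≥ 0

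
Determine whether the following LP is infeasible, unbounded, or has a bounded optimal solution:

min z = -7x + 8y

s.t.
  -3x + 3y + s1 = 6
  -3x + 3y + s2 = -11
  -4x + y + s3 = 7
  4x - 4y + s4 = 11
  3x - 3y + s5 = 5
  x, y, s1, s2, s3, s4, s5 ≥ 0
The row 3x - 3y + s5 = 5 with s5 ≥ 0 requires 3x - 3y ≤ 5, while the row -3x + 3y + s2 = -11 with s2 ≥ 0 is equivalent to 3x - 3y ≥ 11. Together they would need 11 ≤ 3x - 3y ≤ 5, which is impossible since 11 > 5. No point satisfies all constraints.

The feasible region is empty; the LP is infeasible.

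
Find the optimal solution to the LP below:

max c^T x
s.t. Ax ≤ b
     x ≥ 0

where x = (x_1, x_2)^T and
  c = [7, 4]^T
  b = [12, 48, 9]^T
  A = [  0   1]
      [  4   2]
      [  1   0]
Each vertex is the intersection of two constraint boundaries that also satisfies all remaining constraints:
  x_1 = 0 and x_2 = 0 → (0, 0)
  x_1 = 9 and x_2 = 0 → (9, 0)
  4x_1 + 2x_2 = 48 and x_1 = 9 → (9, 6)
  x_2 = 12 and 4x_1 + 2x_2 = 48 → (6, 12)
  x_2 = 12 and x_1 = 0 → (0, 12)

Evaluating z = 7x_1 + 4x_2 at each vertex:
  (0, 0): z = 0
  (9, 0): z = 63
  (9, 6): z = 87
  (6, 12): z = 90
  (0, 12): z = 48

The maximum is at (6, 12) with z = 90.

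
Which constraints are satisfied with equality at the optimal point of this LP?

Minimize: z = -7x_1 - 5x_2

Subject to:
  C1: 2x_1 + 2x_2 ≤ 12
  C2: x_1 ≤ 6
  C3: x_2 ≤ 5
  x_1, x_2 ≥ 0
Optimal: x_1 = 6, x_2 = 0
Slack at optimum:
  C1: slack = 0 (binding)
  C2: slack = 0 (binding)
  C3: slack = 5
  x_1 ≥ 0: x_1 = 6
  x_2 ≥ 0: x_2 = 0 (binding)
Binding constraints: C1, C2, x_2 ≥ 0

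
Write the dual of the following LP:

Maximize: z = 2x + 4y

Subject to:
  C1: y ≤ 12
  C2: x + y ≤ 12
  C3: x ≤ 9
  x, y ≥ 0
Minimize: z = 12y1 + 12y2 + 9y3

Subject to:
  C1: -y2 - y3 ≤ -2
  C2: -y1 - y2 ≤ -4
  y1, y2, y3 ≥ 0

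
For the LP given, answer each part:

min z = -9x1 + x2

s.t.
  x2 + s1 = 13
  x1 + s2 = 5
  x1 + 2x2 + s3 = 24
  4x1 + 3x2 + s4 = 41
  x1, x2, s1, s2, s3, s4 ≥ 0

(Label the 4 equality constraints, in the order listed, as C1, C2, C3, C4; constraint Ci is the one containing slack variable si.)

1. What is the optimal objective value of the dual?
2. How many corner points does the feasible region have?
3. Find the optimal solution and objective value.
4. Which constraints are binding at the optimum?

1. -45 (by strong duality, equal to the primal optimum)
2. 5
3. x1 = 5, x2 = 0, z = -45
4. C2, x2 ≥ 0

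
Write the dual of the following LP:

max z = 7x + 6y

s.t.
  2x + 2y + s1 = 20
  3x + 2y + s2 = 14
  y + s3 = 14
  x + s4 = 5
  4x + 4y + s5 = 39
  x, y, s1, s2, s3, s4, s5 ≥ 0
Minimize: z = 20y1 + 14y2 + 14y3 + 5y4 + 39y5

Subject to:
  C1: -2y1 - 3y2 - y4 - 4y5 ≤ -7
  C2: -2y1 - 2y2 - y3 - 4y5 ≤ -6
  y1, y2, y3, y4, y5 ≥ 0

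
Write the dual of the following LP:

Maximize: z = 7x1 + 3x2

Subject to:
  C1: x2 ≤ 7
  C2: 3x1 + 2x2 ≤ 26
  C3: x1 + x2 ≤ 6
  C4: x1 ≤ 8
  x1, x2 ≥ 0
Minimize: z = 7y1 + 26y2 + 6y3 + 8y4

Subject to:
  C1: -3y2 - y3 - y4 ≤ -7
  C2: -y1 - 2y2 - y3 ≤ -3
  y1, y2, y3, y4 ≥ 0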